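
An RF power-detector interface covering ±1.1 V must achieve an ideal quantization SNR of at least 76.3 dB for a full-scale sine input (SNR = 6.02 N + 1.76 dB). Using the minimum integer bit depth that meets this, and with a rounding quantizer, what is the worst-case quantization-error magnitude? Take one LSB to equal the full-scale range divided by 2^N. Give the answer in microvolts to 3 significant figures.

Span: 1.1 V − (-1.1 V) = 2.2 V.
N ≥ (76.3 − 1.76)/6.02 = 12.382 → N_min = 13.
LSB = 2.2 V ÷ 2^13 = 2.2/8192 V = 268.55 µV.
|e|_max = LSB/2 = 134 µV.

134 µV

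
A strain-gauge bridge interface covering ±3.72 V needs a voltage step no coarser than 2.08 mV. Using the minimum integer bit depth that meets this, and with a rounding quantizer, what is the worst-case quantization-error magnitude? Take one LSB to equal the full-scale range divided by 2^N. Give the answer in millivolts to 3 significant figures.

Full-scale range = 3.72 V − (-3.72 V) = 7.44 V.
Required number of levels: 7.44/2.08 mV = 3576.9; smallest N with 2^N ≥ that is 12.
LSB = 7.44 V / 2^12 = 1.8164 mV.
Max error for round-to-nearest is LSB/2 = 0.908 mV.

0.908 mV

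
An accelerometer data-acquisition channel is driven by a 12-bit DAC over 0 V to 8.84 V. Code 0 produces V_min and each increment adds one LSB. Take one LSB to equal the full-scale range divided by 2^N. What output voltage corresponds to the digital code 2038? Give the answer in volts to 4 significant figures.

V_FS = 8.84 V. LSB = 8.84 V / 2^12.
Output = V_min + (2038/4096) × range = 0 + 0.497559 × 8.84 V
      = 0 + 4.39842 = 4.39842 V.

4.398 V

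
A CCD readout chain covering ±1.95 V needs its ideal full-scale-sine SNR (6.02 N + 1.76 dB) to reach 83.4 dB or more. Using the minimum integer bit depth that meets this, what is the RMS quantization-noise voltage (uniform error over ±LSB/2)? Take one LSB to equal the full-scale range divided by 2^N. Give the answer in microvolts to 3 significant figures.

Range = 1.95 − (-1.95) = 3.9 V.
N ≥ (83.4 − 1.76)/6.02 = 13.561 → N_min = 14.
One LSB is 3.9 V / 16384 = 238.04 µV.
RMS noise = LSB/√12 = 68.7 µV.

68.7 µV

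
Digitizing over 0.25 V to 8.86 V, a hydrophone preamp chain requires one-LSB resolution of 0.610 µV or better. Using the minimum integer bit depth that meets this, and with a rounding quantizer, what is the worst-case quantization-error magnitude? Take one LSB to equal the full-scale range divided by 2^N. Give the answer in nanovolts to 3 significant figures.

Full-scale range = 8.86 V − (0.25 V) = 8.61 V.
Need 2^N ≥ 8.61 V / 0.610 µV = 1.411e7 → N_min = 24.
LSB = 8.61 V ÷ 2^24 = 8.61/16777216 V = 0.51320 µV.
Half an LSB is 257 nV.

257 nV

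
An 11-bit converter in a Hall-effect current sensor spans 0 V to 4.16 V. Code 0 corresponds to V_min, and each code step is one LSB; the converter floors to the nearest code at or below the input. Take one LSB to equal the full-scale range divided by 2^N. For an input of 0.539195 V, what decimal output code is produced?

265

V_FS = 4.16 V. LSB = 4.16 V / 2^11 ≈ 2.031 mV.
code = ⌊(V_in − V_min)/LSB⌋ = ⌊(V_in − V_min) × 2^11 / range⌋
     = ⌊(0.539195 − (0)) × 2048 / 4.16⌋ = ⌊0.539195 × 2048/4.16⌋
     = ⌊265.450⌋ = 265.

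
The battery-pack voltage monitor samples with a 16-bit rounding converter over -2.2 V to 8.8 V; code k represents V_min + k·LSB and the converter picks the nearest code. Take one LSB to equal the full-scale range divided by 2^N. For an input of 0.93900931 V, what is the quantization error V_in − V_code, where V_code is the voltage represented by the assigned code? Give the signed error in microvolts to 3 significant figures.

Span: 8.8 V − (-2.2 V) = 11 V. LSB = 11 V / 2^16 ≈ 167.8 µV.
Position in LSBs: (0.93900931 − (-2.2)) × 65536/11 = 18701.6467; rounding gives k = 18702.
V_code = V_min + k × range/2^16 = -2.2 + 18702 × 11/65536 = 0.93906860352 V.
V_in − V_code = 0.93900931 − (0.93906860352) = −59.3 µV.

−59.3 µV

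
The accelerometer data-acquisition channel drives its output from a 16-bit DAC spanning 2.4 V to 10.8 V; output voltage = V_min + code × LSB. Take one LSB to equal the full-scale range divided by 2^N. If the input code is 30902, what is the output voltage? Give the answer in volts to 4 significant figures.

6.361 V

Span: 10.8 V − (2.4 V) = 8.4 V. LSB = 8.4 V / 2^16.
Output = V_min + (30902/65536) × range = 2.4 + 0.471527 × 8.4 V
      = 2.4 V + 3.96083 V = 6.36083 V.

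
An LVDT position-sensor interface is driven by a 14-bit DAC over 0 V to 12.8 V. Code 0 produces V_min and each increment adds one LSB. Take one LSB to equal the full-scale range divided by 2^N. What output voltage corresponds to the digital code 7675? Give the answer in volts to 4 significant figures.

Span = 12.8 V. LSB = 12.8 V / 2^14.
Output = V_min + (7675/16384) × range = 0 + 0.468445 × 12.8 V
      = 0 + 5.99609 = 5.99609 V.

5.996 V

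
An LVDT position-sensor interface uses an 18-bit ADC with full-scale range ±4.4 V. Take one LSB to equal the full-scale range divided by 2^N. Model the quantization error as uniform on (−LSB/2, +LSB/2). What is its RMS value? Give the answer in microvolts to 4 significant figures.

9.691 µV

Full-scale range = 4.4 V − (-4.4 V) = 8.8 V.
One LSB is 8.8 V / 262144 = 33.5693 µV.
For a uniform distribution on [−LSB/2, +LSB/2], V_rms = LSB/√12 = 33.5693 µV/3.4641 = 9.691 µV.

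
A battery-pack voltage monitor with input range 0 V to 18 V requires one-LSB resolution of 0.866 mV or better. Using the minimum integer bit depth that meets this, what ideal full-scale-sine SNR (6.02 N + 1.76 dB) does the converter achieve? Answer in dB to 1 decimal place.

Full-scale range = 18 V.
Required number of levels: 18/0.866 mV = 20785; smallest N with 2^N ≥ that is 15.
6.02(15) + 1.76 = 92.06 dB.

92.1 dB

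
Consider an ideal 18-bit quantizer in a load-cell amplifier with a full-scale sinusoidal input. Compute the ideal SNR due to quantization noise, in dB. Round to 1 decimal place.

SNR = 6.02·18 + 1.76 = 110.12 dB.

110.1 dB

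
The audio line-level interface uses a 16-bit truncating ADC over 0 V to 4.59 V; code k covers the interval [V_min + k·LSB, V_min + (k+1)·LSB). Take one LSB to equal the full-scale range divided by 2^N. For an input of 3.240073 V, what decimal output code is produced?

46261

Span = 4.59 V. LSB = 4.59 V / 2^16 ≈ 70.04 µV.
V_in − V_min = 3.240073 − (0) = 3.240073 V.
Divide by LSB: 3.240073 × 65536/4.59 = 46261.7482.
Truncating gives code 46261.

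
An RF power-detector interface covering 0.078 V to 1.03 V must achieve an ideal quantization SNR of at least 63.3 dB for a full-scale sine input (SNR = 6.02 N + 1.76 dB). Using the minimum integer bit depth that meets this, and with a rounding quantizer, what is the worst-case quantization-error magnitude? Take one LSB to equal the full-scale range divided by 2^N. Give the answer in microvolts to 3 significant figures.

The full-scale span is 1.03 − (0.078) = 0.952 V.
Solving 6.02 N ≥ 63.3 − 1.76: N ≥ 10.223. Round up → N = 11.
One LSB is 0.952 V / 2048 = 464.84 µV.
Max error for round-to-nearest is LSB/2 = 232 µV.

232 µV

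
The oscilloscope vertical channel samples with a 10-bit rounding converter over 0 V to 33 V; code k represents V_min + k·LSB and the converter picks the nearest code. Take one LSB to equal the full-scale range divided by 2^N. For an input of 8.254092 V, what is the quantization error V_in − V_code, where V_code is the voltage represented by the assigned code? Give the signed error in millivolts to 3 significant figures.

+4.09 mV

Span = 33 V. LSB = 33 V / 2^10 ≈ 32.23 mV.
(8.254092 − (0)) / LSB = 8.254092 × 1024/33 = 256.1270. Nearest integer: k = 256.
Reconstructed level: 0 + 256 × 33/1024 V = 8.250000000 V.
Error = V_in − V_code = 8.254092 − (8.250000000) = +4.09 mV.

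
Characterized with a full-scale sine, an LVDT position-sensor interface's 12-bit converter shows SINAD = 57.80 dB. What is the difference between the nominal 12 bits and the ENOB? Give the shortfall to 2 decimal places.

ENOB = (SINAD − 1.76)/6.02 = (57.80 − 1.76)/6.02 = 9.3090 bits.
Shortfall = 12 − 9.3090 = 2.6910 bits.

2.69 bits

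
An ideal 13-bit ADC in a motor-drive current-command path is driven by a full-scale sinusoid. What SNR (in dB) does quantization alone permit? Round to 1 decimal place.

80.0 dB

Ideal quantization SNR: 6.02 × 13 + 1.76 dB = 80.0 dB.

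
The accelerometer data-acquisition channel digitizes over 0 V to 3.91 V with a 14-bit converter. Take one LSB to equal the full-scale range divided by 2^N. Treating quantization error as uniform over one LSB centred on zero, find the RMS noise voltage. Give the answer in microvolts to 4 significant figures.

68.89 µV

V_FS = 3.91 V.
LSB = 3.91 V / 2^14 = 238.647 µV.
V_rms = LSB/√12 = 238.647 µV / √12 = 68.89 µV.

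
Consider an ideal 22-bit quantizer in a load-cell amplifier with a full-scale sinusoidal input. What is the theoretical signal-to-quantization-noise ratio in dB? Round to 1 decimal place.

For an ideal N-bit converter with full-scale sine input, SNR = 6.02 N + 1.76 dB. SNR = 6.02 × 22 + 1.76 = 132.44 + 1.76 = 134.20 dB.

134.2 dB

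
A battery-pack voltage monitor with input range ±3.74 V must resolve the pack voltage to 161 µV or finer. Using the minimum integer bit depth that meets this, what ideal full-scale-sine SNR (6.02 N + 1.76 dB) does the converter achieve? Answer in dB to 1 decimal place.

The full-scale span is 3.74 − (-3.74) = 7.48 V.
Levels needed ≥ 7.48/161 µV = 46460. 2^16 = 65536 suffices, so N_min = 16.
6.02(16) + 1.76 = 98.08 dB.

98.1 dB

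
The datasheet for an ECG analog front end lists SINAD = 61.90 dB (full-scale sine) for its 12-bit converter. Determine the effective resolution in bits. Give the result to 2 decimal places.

9.99 bits

ENOB = (SINAD − 1.76) / 6.02 = (61.90 − 1.76) / 6.02 = 60.14 / 6.02 = 9.9900.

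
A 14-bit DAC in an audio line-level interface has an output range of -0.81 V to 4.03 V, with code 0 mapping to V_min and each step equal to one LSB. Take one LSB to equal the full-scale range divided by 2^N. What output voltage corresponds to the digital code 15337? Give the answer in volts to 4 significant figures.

Full-scale range = 4.03 V − (-0.81 V) = 4.84 V. LSB = 4.84 V / 2^14.
V_out = V_min + code × LSB = -0.81 V + 15337 × 4.84 V / 16384
      = -0.81 V + 4.53071 V = 3.72071 V.

3.721 V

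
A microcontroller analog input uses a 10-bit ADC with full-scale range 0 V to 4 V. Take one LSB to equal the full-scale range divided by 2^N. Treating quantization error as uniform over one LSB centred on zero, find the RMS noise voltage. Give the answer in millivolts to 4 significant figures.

Range is 4 V.
One LSB is 4 V / 1024 = 3.90625 mV.
For a uniform distribution on [−LSB/2, +LSB/2], V_rms = LSB/√12 = 3.90625 mV/3.4641 = 1.128 mV.

1.128 mV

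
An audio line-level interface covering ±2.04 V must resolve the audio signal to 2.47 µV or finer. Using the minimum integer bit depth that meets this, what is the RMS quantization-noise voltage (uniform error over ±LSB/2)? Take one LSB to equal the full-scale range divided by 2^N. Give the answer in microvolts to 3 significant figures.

0.562 µV

Full-scale range = 2.04 V − (-2.04 V) = 4.08 V.
Required number of levels: 4.08/2.47 µV = 1.6518e6; smallest N with 2^N ≥ that is 21.
LSB = 4.08 V ÷ 2^21 = 4.08/2097152 V = 1.9455 µV.
RMS noise = LSB/√12 = 0.562 µV.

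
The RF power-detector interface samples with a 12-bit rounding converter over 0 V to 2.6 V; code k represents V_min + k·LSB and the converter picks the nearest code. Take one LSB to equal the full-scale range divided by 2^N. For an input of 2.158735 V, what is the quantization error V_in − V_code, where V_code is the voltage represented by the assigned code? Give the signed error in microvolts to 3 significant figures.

V_FS = 2.6 V. LSB = 2.6 V / 2^12 ≈ 0.6348 mV.
(V_in − V_min)/LSB = (2.158735 − (0)) × 4096/2.6 = 3400.8379 → nearest code k = 3401.
V_code = V_min + k × range/2^12 = 0 + 3401 × 2.6/4096 = 2.158837891 V.
Error = V_in − V_code = 2.158735 − (2.158837891) = −103 µV.

−103 µV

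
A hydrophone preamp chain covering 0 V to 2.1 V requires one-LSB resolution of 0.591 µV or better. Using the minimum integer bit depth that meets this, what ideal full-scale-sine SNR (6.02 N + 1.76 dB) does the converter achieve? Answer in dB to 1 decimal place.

V_FS = 2.1 V.
Need 2^N ≥ 2.1 V / 0.591 µV = 3.553e6 → N_min = 22.
6.02(22) + 1.76 = 134.20 dB.

134.2 dB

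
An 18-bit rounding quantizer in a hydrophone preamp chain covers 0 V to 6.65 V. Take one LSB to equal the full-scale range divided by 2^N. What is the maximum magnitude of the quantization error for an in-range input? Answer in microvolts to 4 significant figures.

Full-scale range = 6.65 V.
LSB = 6.65 V / 2^18 = 25.3677 µV.
A rounding quantizer has |error| ≤ LSB/2 = 12.68 µV.

12.68 µV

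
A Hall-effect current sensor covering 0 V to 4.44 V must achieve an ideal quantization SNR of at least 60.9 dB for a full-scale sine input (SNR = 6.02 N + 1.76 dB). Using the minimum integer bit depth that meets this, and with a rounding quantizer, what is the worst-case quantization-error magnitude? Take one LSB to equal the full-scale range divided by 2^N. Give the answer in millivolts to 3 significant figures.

Span = 4.44 V.
N ≥ (60.9 − 1.76)/6.02 = 9.824 → N_min = 10.
Step size = 4.44/1024 V = 4.3359 mV.
Max error for round-to-nearest is LSB/2 = 2.17 mV.

2.17 mV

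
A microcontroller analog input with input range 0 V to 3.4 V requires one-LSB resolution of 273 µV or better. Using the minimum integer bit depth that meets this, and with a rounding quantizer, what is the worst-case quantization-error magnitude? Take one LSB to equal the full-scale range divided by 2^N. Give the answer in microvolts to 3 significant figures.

104 µV

Span = 3.4 V.
Levels needed ≥ 3.4/273 µV = 12450. 2^14 = 16384 suffices, so N_min = 14.
One LSB is 3.4 V / 16384 = 207.52 µV.
|e|_max = LSB/2 = 104 µV.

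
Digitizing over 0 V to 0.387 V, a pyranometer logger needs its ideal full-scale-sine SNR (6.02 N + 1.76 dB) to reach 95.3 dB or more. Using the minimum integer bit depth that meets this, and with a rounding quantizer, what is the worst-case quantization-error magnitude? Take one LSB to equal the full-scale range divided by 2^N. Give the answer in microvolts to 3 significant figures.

V_FS = 0.387 V.
Solving 6.02 N ≥ 95.3 − 1.76: N ≥ 15.538. Round up → N = 16.
LSB = 0.387 V ÷ 2^16 = 0.387/65536 V = 5.9052 µV.
|e|_max = LSB/2 = 2.95 µV.

2.95 µV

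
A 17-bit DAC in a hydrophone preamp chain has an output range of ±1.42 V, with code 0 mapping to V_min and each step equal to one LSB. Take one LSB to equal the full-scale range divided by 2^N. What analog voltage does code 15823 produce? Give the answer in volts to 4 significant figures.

Range = 1.42 − (-1.42) = 2.84 V. LSB = 2.84 V / 2^17.
V_out = -1.42 + 15823 × (2.84/131072) V
      = -1.42 + 0.342845 = -1.07716 V.

-1.077 V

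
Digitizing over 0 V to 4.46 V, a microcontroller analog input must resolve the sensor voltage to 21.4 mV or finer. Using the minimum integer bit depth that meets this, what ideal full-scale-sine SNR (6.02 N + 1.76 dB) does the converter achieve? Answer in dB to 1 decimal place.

49.9 dB

Span = 4.46 V.
Required number of levels: 4.46/21.4 mV = 208.41; smallest N with 2^N ≥ that is 8.
SNR = 6.02 × 8 + 1.76 = 49.92 dB.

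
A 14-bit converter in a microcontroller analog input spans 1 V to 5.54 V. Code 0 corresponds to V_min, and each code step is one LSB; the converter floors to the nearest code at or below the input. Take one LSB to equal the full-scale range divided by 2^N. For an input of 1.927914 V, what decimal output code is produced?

3348

Span: 5.54 V − (1 V) = 4.54 V. LSB = 4.54 V / 2^14 ≈ 277.1 µV.
(V_in − V_min) × 2^14/range = (1.927914 − (1)) × 16384/4.54 = 3348.666.
Floor → code = 3348.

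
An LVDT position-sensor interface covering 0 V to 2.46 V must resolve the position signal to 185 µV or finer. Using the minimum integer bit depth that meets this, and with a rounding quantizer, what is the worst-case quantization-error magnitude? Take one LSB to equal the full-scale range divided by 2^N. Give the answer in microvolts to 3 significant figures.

75.1 µV

Full-scale range = 2.46 V.
Levels needed ≥ 2.46/185 µV = 13300. 2^14 = 16384 suffices, so N_min = 14.
LSB = 2.46 V ÷ 2^14 = 2.46/16384 V = 150.15 µV.
|e|_max = LSB/2 = 75.1 µV.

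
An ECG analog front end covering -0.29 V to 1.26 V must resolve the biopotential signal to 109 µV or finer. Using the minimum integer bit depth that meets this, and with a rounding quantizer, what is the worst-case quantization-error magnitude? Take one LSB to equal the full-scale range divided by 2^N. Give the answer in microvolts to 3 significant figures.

Full-scale range = 1.26 V − (-0.29 V) = 1.55 V.
Required number of levels: 1.55/109 µV = 14220; smallest N with 2^N ≥ that is 14.
LSB = 1.55 V / 2^14 = 94.604 µV.
Half an LSB is 47.3 µV.

47.3 µV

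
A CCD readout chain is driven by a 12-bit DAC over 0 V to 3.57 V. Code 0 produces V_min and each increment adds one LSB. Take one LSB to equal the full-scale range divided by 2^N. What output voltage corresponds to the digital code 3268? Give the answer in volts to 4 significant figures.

Full-scale range = 3.57 V. LSB = 3.57 V / 2^12.
V_out = V_min + code × LSB = 0 V + 3268 × 3.57 V / 4096
      = 0 + 2.84833 = 2.84833 V.

2.848 V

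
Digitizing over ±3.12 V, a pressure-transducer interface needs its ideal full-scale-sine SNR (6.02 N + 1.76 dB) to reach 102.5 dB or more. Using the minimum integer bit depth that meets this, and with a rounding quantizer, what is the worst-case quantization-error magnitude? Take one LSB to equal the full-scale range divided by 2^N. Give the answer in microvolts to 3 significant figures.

Full-scale range = 3.12 V − (-3.12 V) = 6.24 V.
N ≥ (102.5 − 1.76)/6.02 = 16.734 → N_min = 17.
Step size = 6.24/131072 V = 47.607 µV.
|e|_max = LSB/2 = 23.8 µV.

23.8 µV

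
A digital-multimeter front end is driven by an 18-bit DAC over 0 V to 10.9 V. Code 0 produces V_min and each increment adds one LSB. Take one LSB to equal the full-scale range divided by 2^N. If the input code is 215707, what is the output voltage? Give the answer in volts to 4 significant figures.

Range is 10.9 V. LSB = 10.9 V / 2^18.
V_out = 0 + 215707 × (10.9/262144) V
      = 0 V + 8.96914 V = 8.96914 V.

8.969 V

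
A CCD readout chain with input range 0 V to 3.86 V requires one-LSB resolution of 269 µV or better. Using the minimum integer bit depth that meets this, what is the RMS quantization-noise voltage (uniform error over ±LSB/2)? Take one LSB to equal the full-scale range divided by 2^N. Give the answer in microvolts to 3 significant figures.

68.0 µV

Span = 3.86 V.
Levels needed ≥ 3.86/269 µV = 14350. 2^14 = 16384 suffices, so N_min = 14.
LSB = 3.86 V ÷ 2^14 = 3.86/16384 V = 235.60 µV.
σ_q = LSB/√12 = 235.60 µV/3.4641 = 68.0 µV.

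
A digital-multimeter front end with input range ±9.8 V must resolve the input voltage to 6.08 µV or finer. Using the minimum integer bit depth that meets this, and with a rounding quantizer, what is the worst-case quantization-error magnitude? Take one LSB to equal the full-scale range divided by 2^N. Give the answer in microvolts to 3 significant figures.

2.34 µV

The full-scale span is 9.8 − (-9.8) = 19.6 V.
Need 2^N ≥ 19.6 V / 6.08 µV = 3.224e6 → N_min = 22.
Step size = 19.6/4194304 V = 4.6730 µV.
Half an LSB is 2.34 µV.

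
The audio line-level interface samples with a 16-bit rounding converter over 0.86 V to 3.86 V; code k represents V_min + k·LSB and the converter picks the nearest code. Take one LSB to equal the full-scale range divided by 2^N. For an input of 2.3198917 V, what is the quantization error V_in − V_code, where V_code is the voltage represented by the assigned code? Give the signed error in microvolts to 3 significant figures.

Span: 3.86 V − (0.86 V) = 3 V. LSB = 3 V / 2^16 ≈ 45.78 µV.
(V_in − V_min)/LSB = (2.3198917 − (0.86)) × 65536/3 = 31891.8208 → nearest code k = 31892.
Reconstructed level: 0.86 + 31892 × 3/65536 V = 2.3198999023 V.
e = 2.3198917 − (2.3198999023) = −8.20 µV.

−8.20 µV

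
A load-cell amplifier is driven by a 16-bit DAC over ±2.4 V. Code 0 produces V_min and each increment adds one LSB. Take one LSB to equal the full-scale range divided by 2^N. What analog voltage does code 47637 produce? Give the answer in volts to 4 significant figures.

1.089 V

Span: 2.4 V − (-2.4 V) = 4.8 V. LSB = 4.8 V / 2^16.
V_out = V_min + code × LSB = -2.4 V + 47637 × 4.8 V / 65536
      = -2.4 + 3.48904 = 1.08904 V.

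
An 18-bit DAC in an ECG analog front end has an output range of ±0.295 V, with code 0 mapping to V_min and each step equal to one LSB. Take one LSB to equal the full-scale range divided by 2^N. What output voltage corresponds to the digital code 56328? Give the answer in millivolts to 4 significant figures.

Range = 0.295 − (-0.295) = 0.59 V. LSB = 0.59 V / 2^18.
V_out = -0.295 + 56328 × (0.59/262144) V
      = -0.295 V + 0.126776 V = -0.168224 V.

-168.2 mV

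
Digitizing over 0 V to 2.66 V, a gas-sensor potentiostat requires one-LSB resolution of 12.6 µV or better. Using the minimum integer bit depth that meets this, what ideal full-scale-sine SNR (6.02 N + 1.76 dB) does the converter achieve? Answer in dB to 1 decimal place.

Full-scale range = 2.66 V.
2.66 V / 12.6 µV = 211100. Since 2^17 = 131072 and 2^18 = 262144, N = 18.
SNR = 6.02 × 18 + 1.76 = 110.12 dB.

110.1 dB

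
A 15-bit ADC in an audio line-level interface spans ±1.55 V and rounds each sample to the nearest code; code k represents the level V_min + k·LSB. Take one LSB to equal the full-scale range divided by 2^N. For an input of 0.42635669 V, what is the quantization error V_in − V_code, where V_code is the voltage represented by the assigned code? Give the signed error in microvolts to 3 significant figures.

−25.8 µV

The full-scale span is 1.55 − (-1.55) = 3.1 V. LSB = 3.1 V / 2^15 ≈ 94.60 µV.
(V_in − V_min)/LSB = (0.42635669 − (-1.55)) × 32768/3.1 = 20890.7277 → nearest code k = 20891.
Reconstructed level: -1.55 + 20891 × 3.1/32768 V = 0.42638244629 V.
e = 0.42635669 − (0.42638244629) = −25.8 µV.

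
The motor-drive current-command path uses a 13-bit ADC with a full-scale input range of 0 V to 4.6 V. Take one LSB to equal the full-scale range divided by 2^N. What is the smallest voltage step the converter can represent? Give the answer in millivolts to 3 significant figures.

Span = 4.6 V.
There are 2^13 = 8192 steps.
Step size = 4.6/8192 V = 0.562 mV.

0.562 mV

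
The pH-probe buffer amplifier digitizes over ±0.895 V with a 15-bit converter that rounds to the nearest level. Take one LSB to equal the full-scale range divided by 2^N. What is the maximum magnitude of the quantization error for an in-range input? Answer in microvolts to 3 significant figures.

Full-scale range = 0.895 V − (-0.895 V) = 1.79 V.
LSB = 1.79 V ÷ 2^15 = 1.79/32768 V = 54.626 µV.
Worst-case error for round-to-nearest is half an LSB: 27.3 µV.

27.3 µV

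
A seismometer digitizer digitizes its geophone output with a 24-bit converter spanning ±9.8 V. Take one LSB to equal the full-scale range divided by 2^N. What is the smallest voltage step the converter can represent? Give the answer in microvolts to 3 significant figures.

1.17 µV

Full-scale range = 9.8 V − (-9.8 V) = 19.6 V.
There are 2^24 = 16777216 steps.
One LSB is 19.6 V / 16777216 = 1.17 µV.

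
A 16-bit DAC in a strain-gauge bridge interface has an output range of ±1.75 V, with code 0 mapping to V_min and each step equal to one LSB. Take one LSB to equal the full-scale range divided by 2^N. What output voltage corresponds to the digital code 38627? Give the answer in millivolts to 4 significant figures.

312.9 mV

Full-scale range = 1.75 V − (-1.75 V) = 3.5 V. LSB = 3.5 V / 2^16.
Output = V_min + (38627/65536) × range = -1.75 + 0.589401 × 3.5 V
      = -1.75 + 2.06290 = 0.312904 V.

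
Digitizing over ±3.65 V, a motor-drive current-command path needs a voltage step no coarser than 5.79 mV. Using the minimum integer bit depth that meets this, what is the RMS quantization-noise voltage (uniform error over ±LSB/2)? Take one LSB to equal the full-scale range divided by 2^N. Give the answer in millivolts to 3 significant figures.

The full-scale span is 3.65 − (-3.65) = 7.3 V.
7.3 V / 5.79 mV = 1261. Since 2^10 = 1024 and 2^11 = 2048, N = 11.
LSB = 7.3 V / 2^11 = 3.5645 mV.
σ_q = LSB/√12 = 3.5645 mV/3.4641 = 1.03 mV.

1.03 mV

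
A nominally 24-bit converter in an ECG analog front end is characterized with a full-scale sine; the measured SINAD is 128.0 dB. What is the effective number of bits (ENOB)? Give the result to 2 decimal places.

20.97 bits

Inverting SNR = 6.02 N + 1.76: N_eff = (128.0 − 1.76)/6.02 = 20.9701.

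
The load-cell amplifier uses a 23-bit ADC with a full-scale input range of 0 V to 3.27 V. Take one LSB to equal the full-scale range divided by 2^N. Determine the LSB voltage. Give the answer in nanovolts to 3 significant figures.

Span = 3.27 V.
2^23 = 8388608 levels.
LSB = 3.27 V ÷ 2^23 = 3.27/8388608 V = 390 nV.

390 nV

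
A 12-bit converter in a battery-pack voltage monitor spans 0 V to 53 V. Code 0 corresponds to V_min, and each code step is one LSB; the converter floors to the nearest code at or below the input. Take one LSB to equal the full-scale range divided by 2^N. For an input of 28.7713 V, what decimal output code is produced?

Full-scale range = 53 V. LSB = 53 V / 2^12 ≈ 12.94 mV.
(V_in − V_min) × 2^12/range = (28.7713 − (0)) × 4096/53 = 2223.533.
Floor → code = 2223.

2223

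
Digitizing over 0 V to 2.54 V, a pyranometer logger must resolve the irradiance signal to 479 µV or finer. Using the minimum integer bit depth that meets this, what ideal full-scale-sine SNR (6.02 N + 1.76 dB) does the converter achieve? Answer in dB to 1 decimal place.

Full-scale range = 2.54 V.
Need 2^N ≥ 2.54 V / 479 µV = 5303 → N_min = 13.
6.02(13) + 1.76 = 80.02 dB.

80.0 dB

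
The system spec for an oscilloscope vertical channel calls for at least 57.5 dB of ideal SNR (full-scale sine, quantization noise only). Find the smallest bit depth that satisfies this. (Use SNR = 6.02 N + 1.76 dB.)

Required N = ⌈(57.5 − 1.76)/6.02⌉ = ⌈9.259⌉ = 10.

10 bits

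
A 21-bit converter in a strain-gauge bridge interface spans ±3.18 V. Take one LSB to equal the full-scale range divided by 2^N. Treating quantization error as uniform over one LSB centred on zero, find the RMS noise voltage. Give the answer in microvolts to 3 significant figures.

0.875 µV

Full-scale range = 3.18 V − (-3.18 V) = 6.36 V.
LSB = 6.36 V / 2^21 = 3.0327 µV.
σ_q = LSB/√12 = 3.0327 µV/3.4641 = 0.875 µV.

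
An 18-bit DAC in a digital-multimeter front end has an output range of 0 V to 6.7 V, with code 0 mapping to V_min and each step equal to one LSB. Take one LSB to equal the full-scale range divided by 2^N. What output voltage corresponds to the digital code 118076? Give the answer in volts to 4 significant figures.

3.018 V

Full-scale range = 6.7 V. LSB = 6.7 V / 2^18.
V_out = V_min + code × LSB = 0 V + 118076 × 6.7 V / 262144
      = 0 + 3.01784 = 3.01784 V.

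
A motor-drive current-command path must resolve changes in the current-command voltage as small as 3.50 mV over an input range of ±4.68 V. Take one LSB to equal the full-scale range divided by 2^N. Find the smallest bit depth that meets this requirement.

12 bits

Span: 4.68 V − (-4.68 V) = 9.36 V.
Required number of levels: 9.36/3.50 mV = 2674.3; smallest N with 2^N ≥ that is 12.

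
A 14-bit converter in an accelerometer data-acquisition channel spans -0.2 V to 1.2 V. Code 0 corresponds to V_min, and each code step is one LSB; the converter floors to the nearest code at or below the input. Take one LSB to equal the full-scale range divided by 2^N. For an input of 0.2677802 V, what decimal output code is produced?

Full-scale range = 1.2 V − (-0.2 V) = 1.4 V. LSB = 1.4 V / 2^14 ≈ 85.45 µV.
V_in − V_min = 0.2677802 − (-0.2) = 0.4677802 V.
Divide by LSB: 0.4677802 × 16384/1.4 = 5474.3649.
Truncating gives code 5474.

5474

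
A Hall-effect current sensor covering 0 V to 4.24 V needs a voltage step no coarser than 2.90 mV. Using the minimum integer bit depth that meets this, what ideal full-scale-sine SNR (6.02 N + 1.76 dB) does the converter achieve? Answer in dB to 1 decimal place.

68.0 dB

Full-scale range = 4.24 V.
Levels needed ≥ 4.24/2.90 mV = 1462. 2^11 = 2048 suffices, so N_min = 11.
Ideal SNR at N = 11: 6.02·11 + 1.76 = 68.0 dB.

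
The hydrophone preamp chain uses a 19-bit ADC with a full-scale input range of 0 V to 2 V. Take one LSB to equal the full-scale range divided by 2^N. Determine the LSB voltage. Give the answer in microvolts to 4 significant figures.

V_FS = 2 V.
There are 2^19 = 524288 steps.
LSB = 2 V / 2^19 = 3.815 µV.

3.815 µV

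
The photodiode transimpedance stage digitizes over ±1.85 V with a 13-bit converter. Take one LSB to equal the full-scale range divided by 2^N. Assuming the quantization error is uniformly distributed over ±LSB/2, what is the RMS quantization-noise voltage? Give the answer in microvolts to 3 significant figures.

Full-scale range = 1.85 V − (-1.85 V) = 3.7 V.
LSB = 3.7 V ÷ 2^13 = 3.7/8192 V = 451.66 µV.
For a uniform distribution on [−LSB/2, +LSB/2], V_rms = LSB/√12 = 451.66 µV/3.4641 = 130 µV.

130 µV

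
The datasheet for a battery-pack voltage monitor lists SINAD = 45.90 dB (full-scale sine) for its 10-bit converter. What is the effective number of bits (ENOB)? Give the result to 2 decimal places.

7.33 bits

(45.90 − 1.76) / 6.02 = 44.14/6.02 = 7.3322 effective bits.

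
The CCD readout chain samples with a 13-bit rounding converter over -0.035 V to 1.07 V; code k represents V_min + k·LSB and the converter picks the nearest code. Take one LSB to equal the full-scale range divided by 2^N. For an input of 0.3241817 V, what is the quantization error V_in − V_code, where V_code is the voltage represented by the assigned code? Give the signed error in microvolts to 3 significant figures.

The full-scale span is 1.07 − (-0.035) = 1.105 V. LSB = 1.105 V / 2^13 ≈ 134.9 µV.
(V_in − V_min)/LSB = (0.3241817 − (-0.035)) × 8192/1.105 = 2662.8203 → nearest code k = 2663.
V_code = -0.035 + (2663/8192) × 1.105 = 0.3242059326 V.
Error = V_in − V_code = 0.3241817 − (0.3242059326) = −24.2 µV.

−24.2 µV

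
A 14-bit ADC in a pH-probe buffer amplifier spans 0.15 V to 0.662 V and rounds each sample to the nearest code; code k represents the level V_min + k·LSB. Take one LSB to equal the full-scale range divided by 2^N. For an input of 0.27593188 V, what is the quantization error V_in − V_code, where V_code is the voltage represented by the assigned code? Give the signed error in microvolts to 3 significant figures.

Span: 0.662 V − (0.15 V) = 0.512 V. LSB = 0.512 V / 2^14 ≈ 31.25 µV.
(0.27593188 − (0.15)) / LSB = 0.12593188 × 16384/0.512 = 4029.8202. Nearest integer: k = 4030.
V_code = V_min + k × range/2^14 = 0.15 + 4030 × 0.512/16384 = 0.27593750000 V.
e = 0.27593188 − (0.27593750000) = −5.62 µV.

−5.62 µV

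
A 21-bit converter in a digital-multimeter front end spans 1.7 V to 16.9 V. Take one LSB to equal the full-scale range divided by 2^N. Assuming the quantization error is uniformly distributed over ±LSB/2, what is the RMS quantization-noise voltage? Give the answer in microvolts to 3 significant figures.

2.09 µV

Full-scale range = 16.9 V − (1.7 V) = 15.2 V.
One LSB is 15.2 V / 2097152 = 7.2479 µV.
V_rms = LSB/√12 = 7.2479 µV / √12 = 2.09 µV.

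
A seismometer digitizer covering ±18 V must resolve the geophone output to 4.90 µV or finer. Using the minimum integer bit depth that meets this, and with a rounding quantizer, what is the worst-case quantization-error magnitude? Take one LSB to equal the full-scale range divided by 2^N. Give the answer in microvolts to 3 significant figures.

2.15 µV

Full-scale range = 18 V − (-18 V) = 36 V.
36 V / 4.90 µV = 7.347e6. Since 2^22 = 4194304 and 2^23 = 8388608, N = 23.
One LSB is 36 V / 8388608 = 4.2915 µV.
Half an LSB is 2.15 µV.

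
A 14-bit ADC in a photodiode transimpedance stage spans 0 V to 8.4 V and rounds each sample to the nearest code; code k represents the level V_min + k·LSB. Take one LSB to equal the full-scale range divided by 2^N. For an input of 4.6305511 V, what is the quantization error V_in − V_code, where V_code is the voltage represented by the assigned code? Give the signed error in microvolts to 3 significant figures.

Full-scale range = 8.4 V. LSB = 8.4 V / 2^14 ≈ 0.5127 mV.
Position in LSBs: (4.6305511 − (0)) × 16384/8.4 = 9031.7797; rounding gives k = 9032.
Reconstructed level: 0 + 9032 × 8.4/16384 V = 4.6306640625 V.
V_in − V_code = 4.6305511 − (4.6306640625) = −113 µV.

−113 µV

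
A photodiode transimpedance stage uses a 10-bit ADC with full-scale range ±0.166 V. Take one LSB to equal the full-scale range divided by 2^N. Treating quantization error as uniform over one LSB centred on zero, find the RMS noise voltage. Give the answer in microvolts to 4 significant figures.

93.59 µV

Full-scale range = 0.166 V − (-0.166 V) = 0.332 V.
One LSB is 0.332 V / 1024 = 324.219 µV.
For a uniform distribution on [−LSB/2, +LSB/2], V_rms = LSB/√12 = 324.219 µV/3.4641 = 93.59 µV.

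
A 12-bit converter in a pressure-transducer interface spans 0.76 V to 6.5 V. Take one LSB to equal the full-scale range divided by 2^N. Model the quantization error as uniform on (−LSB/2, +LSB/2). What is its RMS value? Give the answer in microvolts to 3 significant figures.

405 µV

Span: 6.5 V − (0.76 V) = 5.74 V.
One LSB is 5.74 V / 4096 = 1.4014 mV.
For a uniform distribution on [−LSB/2, +LSB/2], V_rms = LSB/√12 = 1.4014 mV/3.4641 = 405 µV.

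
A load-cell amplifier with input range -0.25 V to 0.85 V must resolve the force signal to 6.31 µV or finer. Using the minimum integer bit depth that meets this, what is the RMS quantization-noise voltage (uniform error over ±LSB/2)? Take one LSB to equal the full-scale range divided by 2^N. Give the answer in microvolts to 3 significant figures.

Span: 0.85 V − (-0.25 V) = 1.1 V.
Need 2^N ≥ 1.1 V / 6.31 µV = 174300 → N_min = 18.
LSB = 1.1 V / 2^18 = 4.1962 µV.
σ_q = LSB/√12 = 4.1962 µV/3.4641 = 1.21 µV.

1.21 µV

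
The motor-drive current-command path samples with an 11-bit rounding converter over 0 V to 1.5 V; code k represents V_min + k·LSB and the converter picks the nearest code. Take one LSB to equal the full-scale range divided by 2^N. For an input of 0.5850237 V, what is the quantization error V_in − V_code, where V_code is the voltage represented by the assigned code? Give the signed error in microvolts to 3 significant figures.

Full-scale range = 1.5 V. LSB = 1.5 V / 2^11 ≈ 0.7324 mV.
(0.5850237 − (0)) / LSB = 0.5850237 × 2048/1.5 = 798.7524. Nearest integer: k = 799.
V_code = 0 + (799/2048) × 1.5 = 0.5852050781 V.
e = 0.5850237 − (0.5852050781) = −181 µV.

−181 µV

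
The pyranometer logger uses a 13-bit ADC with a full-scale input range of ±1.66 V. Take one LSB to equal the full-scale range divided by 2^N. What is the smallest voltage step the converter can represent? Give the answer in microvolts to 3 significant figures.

405 µV

The full-scale span is 1.66 − (-1.66) = 3.32 V.
2^13 = 8192 levels.
LSB = 3.32 V / 2^13 = 405 µV.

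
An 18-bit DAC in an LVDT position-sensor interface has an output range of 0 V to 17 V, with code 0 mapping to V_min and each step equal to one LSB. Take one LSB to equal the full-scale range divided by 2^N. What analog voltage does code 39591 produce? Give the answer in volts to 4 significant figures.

2.567 V

Full-scale range = 17 V. LSB = 17 V / 2^18.
V_out = V_min + code × LSB = 0 V + 39591 × 17 V / 262144
      = 0 + 2.56747 = 2.56747 V.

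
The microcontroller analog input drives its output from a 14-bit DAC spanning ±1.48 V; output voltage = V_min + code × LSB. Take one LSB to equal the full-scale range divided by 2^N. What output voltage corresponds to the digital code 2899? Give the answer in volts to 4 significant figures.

-0.9563 V

Span: 1.48 V − (-1.48 V) = 2.96 V. LSB = 2.96 V / 2^14.
V_out = V_min + code × LSB = -1.48 V + 2899 × 2.96 V / 16384
      = -1.48 V + 0.523745 V = -0.956255 V.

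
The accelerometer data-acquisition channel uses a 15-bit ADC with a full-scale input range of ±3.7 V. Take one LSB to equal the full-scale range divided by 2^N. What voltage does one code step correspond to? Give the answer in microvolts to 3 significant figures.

Full-scale range = 3.7 V − (-3.7 V) = 7.4 V.
There are 2^15 = 32768 steps.
One LSB is 7.4 V / 32768 = 226 µV.

226 µV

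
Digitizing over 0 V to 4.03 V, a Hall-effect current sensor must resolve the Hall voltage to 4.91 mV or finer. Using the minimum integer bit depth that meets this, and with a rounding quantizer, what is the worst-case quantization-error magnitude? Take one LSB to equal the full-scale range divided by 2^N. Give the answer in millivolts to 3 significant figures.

1.97 mV

Range is 4.03 V.
Required number of levels: 4.03/4.91 mV = 820.77; smallest N with 2^N ≥ that is 10.
LSB = 4.03 V ÷ 2^10 = 4.03/1024 V = 3.9355 mV.
|e|_max = LSB/2 = 1.97 mV.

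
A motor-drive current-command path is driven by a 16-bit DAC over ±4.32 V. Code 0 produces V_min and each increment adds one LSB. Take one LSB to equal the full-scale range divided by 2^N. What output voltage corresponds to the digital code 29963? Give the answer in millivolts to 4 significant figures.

The full-scale span is 4.32 − (-4.32) = 8.64 V. LSB = 8.64 V / 2^16.
Output = V_min + (29963/65536) × range = -4.32 + 0.457199 × 8.64 V
      = -4.32 V + 3.95020 V = -0.369800 V.

-369.8 mV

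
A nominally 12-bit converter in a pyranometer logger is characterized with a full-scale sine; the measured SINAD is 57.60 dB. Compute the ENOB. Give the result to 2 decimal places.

9.28 bits

(57.60 − 1.76) / 6.02 = 55.84/6.02 = 9.2757 effective bits.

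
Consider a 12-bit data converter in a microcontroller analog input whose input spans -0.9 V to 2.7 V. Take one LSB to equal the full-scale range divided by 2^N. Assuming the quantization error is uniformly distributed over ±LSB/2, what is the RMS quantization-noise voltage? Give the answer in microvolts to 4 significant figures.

The full-scale span is 2.7 − (-0.9) = 3.6 V.
One LSB is 3.6 V / 4096 = 0.878906 mV.
RMS of a uniform error over width LSB is LSB/√12 = 253.7 µV.

253.7 µV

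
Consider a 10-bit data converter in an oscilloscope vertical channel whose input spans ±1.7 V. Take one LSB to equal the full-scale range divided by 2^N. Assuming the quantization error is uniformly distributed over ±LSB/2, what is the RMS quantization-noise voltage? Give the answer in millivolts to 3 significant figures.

Full-scale range = 1.7 V − (-1.7 V) = 3.4 V.
Step size = 3.4/1024 V = 3.3203 mV.
RMS of a uniform error over width LSB is LSB/√12 = 0.958 mV.

0.958 mV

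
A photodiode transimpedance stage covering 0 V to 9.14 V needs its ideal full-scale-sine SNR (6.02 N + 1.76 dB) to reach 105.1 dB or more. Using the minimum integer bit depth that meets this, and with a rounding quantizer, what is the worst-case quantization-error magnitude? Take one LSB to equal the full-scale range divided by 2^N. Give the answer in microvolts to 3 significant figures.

17.4 µV

V_FS = 9.14 V.
6.02 N + 1.76 ≥ 105.1 gives N ≥ 17.166, so the minimum integer is 18.
LSB = 9.14 V ÷ 2^18 = 9.14/262144 V = 34.866 µV.
|e|_max = LSB/2 = 17.4 µV.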